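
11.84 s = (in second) 11.84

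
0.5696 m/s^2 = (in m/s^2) 0.5696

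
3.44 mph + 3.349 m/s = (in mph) 10.93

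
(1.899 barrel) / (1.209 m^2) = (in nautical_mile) 0.0001348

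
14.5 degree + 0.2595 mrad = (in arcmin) 870.9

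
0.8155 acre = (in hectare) 0.33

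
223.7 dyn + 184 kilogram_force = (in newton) 1804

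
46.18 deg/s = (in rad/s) 0.806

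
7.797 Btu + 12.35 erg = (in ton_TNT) 1.966e-06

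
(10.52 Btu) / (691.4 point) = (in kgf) 4640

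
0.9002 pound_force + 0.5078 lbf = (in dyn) 6.263e+05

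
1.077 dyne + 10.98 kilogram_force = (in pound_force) 24.21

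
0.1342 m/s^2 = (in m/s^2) 0.1342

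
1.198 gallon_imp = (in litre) 5.446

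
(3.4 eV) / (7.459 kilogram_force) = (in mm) 7.447e-18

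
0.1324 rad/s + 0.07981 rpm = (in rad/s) 0.1408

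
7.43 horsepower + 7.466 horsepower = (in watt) 1.111e+04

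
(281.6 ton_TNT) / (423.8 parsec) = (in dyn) 0.00901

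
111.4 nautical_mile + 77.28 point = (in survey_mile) 128.2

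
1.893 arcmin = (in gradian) 0.03506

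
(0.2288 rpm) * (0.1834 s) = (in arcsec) 906.4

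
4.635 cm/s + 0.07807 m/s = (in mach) 0.0003654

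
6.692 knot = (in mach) 0.01011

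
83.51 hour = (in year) 0.009533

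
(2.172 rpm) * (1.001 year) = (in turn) 1.143e+06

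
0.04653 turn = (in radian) 0.2924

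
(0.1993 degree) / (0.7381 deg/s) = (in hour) 7.5e-05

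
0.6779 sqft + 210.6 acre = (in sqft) 9.174e+06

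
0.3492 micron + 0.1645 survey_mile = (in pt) 7.504e+05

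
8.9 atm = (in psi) 130.8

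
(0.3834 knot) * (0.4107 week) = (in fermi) 4.899e+19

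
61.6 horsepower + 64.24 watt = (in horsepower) 61.69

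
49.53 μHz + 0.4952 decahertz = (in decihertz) 49.52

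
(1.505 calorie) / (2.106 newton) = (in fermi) 2.99e+15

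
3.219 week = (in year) 0.06173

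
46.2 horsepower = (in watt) 3.445e+04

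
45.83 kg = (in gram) 4.583e+04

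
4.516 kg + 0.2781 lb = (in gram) 4642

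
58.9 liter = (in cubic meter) 0.0589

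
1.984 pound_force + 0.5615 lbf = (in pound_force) 2.546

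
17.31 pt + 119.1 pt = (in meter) 0.04812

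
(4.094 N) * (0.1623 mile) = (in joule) 1069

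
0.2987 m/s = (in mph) 0.6682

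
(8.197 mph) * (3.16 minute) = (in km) 0.6948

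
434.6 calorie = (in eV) 1.135e+22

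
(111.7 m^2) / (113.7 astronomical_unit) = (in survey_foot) 2.155e-11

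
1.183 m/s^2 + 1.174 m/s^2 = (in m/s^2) 2.357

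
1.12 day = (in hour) 26.88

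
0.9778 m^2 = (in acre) 0.0002416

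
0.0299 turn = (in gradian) 11.96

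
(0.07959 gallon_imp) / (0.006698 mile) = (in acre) 8.294e-09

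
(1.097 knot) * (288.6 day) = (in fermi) 1.407e+22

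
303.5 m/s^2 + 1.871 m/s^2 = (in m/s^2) 305.4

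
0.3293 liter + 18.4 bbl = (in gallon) 772.9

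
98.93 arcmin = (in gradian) 1.832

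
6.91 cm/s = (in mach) 0.0002029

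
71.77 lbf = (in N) 319.2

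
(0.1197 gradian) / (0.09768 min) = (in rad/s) 0.0003208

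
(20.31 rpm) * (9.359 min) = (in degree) 6.843e+04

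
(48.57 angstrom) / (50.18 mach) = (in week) 4.7e-19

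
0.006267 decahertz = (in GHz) 6.267e-11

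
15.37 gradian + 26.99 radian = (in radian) 27.23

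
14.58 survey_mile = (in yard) 2.566e+04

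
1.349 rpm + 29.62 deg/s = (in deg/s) 37.71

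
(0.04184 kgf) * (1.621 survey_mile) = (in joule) 1070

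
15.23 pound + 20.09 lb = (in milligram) 1.602e+07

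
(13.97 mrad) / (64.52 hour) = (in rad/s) 6.015e-08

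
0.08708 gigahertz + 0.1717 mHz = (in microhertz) 8.708e+13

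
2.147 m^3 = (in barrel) 13.5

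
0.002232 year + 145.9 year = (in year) 145.9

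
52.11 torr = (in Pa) 6947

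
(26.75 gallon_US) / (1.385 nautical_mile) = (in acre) 9.755e-09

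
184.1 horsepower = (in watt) 1.373e+05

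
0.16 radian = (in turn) 0.02546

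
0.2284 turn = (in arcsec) 2.96e+05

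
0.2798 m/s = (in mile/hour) 0.6259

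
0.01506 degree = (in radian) 0.0002628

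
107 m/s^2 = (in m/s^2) 107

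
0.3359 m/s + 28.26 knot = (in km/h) 53.55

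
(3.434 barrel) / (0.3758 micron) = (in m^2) 1.453e+06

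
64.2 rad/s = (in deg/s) 3678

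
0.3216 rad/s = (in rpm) 3.071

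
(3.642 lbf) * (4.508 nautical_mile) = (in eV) 8.442e+23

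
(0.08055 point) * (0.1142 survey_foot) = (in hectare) 9.891e-11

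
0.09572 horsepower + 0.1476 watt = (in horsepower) 0.09592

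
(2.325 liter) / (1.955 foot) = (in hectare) 3.902e-07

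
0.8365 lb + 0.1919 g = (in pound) 0.8369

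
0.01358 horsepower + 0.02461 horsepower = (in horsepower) 0.03819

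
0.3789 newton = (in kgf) 0.03864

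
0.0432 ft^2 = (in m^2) 0.004013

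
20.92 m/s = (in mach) 0.06144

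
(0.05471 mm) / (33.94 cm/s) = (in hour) 4.478e-08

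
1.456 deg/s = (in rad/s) 0.02541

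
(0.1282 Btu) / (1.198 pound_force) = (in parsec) 8.226e-16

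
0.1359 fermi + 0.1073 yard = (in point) 278.1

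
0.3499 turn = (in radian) 2.198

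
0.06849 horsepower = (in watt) 51.07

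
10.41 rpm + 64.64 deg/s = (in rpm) 21.18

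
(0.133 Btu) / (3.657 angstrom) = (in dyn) 3.837e+16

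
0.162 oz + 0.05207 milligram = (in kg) 0.004593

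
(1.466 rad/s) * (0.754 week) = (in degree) 3.83e+07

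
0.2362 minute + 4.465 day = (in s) 3.858e+05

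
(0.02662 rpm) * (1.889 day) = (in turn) 72.41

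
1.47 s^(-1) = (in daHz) 0.147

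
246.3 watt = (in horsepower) 0.3303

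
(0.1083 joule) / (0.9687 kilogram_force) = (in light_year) 1.205e-18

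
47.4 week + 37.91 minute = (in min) 4.778e+05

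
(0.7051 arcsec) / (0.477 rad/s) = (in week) 1.185e-11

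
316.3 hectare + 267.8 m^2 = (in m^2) 3.163e+06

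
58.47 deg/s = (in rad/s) 1.02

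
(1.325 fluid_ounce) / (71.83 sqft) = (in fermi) 5.872e+09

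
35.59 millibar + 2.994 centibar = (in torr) 49.15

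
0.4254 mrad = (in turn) 6.77e-05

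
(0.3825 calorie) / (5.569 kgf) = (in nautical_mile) 1.582e-05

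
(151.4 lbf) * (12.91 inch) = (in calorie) 52.78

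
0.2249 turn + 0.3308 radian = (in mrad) 1744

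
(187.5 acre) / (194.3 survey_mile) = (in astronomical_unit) 1.622e-11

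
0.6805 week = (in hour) 114.3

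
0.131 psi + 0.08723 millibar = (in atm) 0.009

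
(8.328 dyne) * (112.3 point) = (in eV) 2.059e+13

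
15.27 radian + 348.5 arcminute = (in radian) 15.37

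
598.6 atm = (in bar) 606.5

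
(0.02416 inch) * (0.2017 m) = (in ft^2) 0.001332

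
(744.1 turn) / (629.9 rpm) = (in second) 70.88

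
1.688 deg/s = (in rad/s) 0.02946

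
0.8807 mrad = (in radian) 0.0008807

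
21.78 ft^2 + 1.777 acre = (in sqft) 7.743e+04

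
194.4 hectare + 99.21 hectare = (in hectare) 293.6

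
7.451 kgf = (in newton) 73.07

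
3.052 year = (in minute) 1.604e+06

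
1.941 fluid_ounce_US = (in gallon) 0.01516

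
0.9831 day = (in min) 1416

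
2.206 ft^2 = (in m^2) 0.2049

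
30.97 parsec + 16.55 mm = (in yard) 1.045e+18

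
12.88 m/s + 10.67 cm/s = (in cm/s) 1299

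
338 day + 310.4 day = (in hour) 1.556e+04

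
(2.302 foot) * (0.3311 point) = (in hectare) 8.196e-09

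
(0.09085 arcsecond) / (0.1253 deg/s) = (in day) 2.331e-09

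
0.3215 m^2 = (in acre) 7.944e-05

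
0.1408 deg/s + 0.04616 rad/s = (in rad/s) 0.04862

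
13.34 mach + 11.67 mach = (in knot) 1.655e+04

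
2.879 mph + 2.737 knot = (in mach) 0.007915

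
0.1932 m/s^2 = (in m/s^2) 0.1932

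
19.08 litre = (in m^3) 0.01908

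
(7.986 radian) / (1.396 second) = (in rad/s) 5.721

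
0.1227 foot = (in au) 2.5e-13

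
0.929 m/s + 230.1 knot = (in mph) 266.9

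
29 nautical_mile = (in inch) 2.114e+06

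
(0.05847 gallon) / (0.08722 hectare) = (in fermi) 2.538e+08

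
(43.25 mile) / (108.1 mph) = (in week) 0.002382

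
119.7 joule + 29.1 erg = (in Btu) 0.1135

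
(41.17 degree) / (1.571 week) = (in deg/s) 4.333e-05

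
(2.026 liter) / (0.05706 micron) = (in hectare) 3.551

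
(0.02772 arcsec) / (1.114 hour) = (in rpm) 3.2e-10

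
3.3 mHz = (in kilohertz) 3.3e-06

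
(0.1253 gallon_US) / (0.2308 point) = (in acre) 0.001439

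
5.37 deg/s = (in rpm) 0.895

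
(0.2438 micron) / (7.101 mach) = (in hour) 2.801e-14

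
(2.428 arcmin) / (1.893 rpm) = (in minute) 5.938e-05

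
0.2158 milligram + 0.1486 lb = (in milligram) 6.74e+04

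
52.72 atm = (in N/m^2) 5.342e+06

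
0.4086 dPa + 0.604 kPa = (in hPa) 6.04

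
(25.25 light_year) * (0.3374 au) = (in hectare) 1.206e+24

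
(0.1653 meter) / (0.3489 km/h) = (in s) 1.706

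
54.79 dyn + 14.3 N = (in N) 14.3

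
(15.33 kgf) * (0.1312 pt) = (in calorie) 0.001663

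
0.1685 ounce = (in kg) 0.004777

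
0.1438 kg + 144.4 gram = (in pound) 0.6354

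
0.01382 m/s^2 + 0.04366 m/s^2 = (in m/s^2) 0.05748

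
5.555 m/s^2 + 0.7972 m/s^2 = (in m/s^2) 6.352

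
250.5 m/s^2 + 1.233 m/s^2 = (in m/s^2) 251.7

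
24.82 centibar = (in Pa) 2.482e+04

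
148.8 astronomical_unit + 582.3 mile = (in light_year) 0.002353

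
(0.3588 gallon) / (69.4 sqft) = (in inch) 0.008294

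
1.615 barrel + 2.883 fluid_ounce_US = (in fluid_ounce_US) 8685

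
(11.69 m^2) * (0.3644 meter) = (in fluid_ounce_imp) 1.499e+05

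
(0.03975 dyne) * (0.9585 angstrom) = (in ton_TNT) 9.106e-27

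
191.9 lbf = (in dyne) 8.536e+07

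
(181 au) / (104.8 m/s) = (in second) 2.584e+11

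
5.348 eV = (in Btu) 8.121e-22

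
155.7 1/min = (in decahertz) 0.2595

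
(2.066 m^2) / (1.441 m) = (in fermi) 1.434e+15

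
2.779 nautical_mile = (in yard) 5629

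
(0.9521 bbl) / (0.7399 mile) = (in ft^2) 0.001368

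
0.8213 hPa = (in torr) 0.616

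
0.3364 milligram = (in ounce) 1.187e-05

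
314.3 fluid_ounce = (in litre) 9.295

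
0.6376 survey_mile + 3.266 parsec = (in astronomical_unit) 6.737e+05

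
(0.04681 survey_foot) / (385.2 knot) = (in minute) 1.2e-06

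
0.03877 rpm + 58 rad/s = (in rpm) 553.9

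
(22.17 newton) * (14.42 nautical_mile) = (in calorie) 1.415e+05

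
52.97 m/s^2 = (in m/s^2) 52.97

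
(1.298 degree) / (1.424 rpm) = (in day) 1.758e-06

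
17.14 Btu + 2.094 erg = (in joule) 1.808e+04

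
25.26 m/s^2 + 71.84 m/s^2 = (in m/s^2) 97.1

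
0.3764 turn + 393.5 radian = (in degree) 2.268e+04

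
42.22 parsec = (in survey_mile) 8.095e+14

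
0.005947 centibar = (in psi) 0.0008625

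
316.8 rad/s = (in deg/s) 1.815e+04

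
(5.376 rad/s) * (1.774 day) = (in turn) 1.311e+05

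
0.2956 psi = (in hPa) 20.38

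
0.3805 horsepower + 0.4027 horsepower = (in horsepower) 0.7832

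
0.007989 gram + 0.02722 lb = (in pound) 0.02724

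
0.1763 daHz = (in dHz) 17.63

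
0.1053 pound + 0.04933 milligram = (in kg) 0.04776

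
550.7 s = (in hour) 0.153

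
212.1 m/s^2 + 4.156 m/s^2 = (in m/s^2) 216.3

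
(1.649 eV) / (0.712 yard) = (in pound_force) 9.123e-20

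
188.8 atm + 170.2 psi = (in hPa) 2.03e+05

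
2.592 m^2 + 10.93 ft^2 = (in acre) 0.0008914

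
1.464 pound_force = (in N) 6.512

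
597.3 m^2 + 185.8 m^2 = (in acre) 0.1935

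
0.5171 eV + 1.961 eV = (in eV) 2.478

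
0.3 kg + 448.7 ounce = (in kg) 13.02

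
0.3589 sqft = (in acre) 8.239e-06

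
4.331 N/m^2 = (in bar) 4.331e-05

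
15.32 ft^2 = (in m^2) 1.423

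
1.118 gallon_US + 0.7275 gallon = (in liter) 6.986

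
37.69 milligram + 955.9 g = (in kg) 0.9559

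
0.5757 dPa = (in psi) 8.35e-06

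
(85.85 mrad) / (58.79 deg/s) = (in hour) 2.324e-05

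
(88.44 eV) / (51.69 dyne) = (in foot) 8.994e-14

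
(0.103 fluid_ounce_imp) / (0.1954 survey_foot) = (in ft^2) 0.0005289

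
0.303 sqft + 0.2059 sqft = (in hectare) 4.728e-06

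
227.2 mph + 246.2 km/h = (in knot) 330.4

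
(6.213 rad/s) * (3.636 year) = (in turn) 1.134e+08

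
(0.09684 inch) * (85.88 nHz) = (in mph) 4.725e-10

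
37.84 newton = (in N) 37.84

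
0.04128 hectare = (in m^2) 412.8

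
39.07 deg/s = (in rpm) 6.512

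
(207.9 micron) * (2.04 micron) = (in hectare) 4.241e-14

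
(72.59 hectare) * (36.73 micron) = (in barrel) 167.7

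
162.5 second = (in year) 5.153e-06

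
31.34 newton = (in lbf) 7.046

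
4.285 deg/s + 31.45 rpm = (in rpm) 32.16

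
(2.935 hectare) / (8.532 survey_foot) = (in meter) 1.129e+04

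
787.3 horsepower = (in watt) 5.871e+05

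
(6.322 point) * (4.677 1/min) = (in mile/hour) 0.0003889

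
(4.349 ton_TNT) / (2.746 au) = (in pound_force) 0.009958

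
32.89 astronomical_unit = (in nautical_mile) 2.657e+09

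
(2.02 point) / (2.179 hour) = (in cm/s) 9.084e-06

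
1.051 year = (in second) 3.314e+07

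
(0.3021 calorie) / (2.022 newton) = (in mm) 625.1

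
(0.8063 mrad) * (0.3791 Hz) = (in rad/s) 0.0003057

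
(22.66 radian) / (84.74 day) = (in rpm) 2.955e-05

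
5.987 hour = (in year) 0.0006834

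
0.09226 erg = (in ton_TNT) 2.205e-18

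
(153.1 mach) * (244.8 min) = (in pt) 2.17e+12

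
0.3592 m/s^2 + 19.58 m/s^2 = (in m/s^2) 19.94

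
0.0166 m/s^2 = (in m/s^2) 0.0166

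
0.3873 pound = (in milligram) 1.757e+05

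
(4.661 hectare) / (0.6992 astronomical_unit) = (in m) 4.456e-07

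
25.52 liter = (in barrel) 0.1605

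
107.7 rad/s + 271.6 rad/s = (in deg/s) 2.173e+04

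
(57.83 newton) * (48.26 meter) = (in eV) 1.742e+22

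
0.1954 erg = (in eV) 1.22e+11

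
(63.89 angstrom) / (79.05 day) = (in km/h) 3.368e-15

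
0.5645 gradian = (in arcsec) 1829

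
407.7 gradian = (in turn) 1.019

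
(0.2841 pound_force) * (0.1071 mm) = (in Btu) 1.283e-07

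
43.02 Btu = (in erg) 4.539e+11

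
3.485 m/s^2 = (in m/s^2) 3.485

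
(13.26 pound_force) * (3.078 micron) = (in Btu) 1.721e-07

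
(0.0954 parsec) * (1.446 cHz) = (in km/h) 1.532e+14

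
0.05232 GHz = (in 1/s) 5.232e+07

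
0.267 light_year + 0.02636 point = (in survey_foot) 8.287e+15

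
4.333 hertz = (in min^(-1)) 260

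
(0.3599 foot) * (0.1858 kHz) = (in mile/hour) 45.59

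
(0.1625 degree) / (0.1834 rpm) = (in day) 1.709e-06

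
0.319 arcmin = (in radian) 9.279e-05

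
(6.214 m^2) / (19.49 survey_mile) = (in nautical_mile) 1.07e-07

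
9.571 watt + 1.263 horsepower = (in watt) 951.4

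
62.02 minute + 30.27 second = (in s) 3751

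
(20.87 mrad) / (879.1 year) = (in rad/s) 7.528e-13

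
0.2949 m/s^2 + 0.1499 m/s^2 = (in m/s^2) 0.4448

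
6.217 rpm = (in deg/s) 37.3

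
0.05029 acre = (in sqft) 2191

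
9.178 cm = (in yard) 0.1004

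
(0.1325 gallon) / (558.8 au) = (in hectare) 6e-22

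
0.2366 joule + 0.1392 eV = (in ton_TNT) 5.655e-11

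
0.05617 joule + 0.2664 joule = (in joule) 0.3226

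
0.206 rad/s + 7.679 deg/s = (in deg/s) 19.48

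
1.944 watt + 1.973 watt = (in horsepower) 0.005253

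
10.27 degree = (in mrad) 179.2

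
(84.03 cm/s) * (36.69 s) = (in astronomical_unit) 2.061e-10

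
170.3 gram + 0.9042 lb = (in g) 580.4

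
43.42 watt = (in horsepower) 0.05823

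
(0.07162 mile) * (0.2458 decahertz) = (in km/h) 1020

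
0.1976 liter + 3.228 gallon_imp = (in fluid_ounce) 502.9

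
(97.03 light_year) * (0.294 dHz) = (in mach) 7.926e+13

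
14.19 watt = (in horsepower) 0.01903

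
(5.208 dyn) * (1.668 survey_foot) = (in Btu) 2.51e-08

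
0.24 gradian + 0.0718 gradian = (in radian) 0.004898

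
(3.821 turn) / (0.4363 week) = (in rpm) 0.0008688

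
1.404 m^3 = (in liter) 1404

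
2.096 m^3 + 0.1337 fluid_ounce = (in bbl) 13.18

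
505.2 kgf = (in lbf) 1114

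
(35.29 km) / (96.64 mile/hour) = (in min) 13.61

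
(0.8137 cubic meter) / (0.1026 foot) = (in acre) 0.00643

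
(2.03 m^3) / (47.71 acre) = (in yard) 1.15e-05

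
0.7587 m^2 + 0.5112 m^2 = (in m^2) 1.27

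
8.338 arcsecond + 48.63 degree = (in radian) 0.8488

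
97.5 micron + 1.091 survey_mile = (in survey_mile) 1.091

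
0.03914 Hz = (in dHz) 0.3914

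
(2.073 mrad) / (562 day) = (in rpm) 4.077e-10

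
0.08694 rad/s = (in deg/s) 4.981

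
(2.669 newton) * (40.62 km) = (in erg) 1.084e+12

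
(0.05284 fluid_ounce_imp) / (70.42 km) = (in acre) 5.268e-15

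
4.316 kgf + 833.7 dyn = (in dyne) 4.233e+06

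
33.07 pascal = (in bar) 0.0003307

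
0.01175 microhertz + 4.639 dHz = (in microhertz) 4.639e+05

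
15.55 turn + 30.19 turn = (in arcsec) 5.928e+07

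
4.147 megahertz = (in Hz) 4.147e+06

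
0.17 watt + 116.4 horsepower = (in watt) 8.68e+04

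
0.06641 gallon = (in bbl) 0.001581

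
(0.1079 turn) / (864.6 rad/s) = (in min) 1.307e-05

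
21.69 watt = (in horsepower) 0.02909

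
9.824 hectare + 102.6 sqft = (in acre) 24.28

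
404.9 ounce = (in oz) 404.9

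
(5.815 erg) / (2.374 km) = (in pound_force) 5.507e-11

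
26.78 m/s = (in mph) 59.91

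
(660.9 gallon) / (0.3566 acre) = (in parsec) 5.618e-20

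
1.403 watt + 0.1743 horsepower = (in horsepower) 0.1762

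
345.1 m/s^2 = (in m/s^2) 345.1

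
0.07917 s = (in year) 2.51e-09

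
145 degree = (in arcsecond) 5.22e+05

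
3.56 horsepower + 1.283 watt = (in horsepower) 3.562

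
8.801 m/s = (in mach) 0.02585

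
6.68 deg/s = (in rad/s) 0.1166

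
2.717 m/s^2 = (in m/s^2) 2.717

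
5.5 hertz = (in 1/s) 5.5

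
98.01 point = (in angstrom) 3.458e+08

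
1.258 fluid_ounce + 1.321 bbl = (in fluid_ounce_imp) 7393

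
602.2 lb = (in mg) 2.732e+08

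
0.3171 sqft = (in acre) 7.28e-06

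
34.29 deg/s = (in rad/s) 0.5985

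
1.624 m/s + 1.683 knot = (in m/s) 2.49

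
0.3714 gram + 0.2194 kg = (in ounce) 7.752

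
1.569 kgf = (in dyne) 1.539e+06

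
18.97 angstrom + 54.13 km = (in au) 3.618e-07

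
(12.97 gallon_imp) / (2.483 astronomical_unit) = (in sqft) 1.709e-12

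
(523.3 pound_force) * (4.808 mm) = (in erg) 1.119e+08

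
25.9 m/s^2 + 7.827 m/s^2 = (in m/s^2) 33.73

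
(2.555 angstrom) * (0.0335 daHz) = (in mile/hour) 1.915e-10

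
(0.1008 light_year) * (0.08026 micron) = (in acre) 1.891e+04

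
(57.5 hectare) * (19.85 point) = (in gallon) 1.064e+06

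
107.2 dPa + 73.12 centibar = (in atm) 0.7217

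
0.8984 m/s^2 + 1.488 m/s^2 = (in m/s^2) 2.386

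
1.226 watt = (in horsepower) 0.001644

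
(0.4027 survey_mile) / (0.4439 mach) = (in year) 1.36e-07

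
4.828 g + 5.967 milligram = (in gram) 4.834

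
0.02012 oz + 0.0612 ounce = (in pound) 0.005082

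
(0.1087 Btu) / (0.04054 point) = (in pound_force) 1.803e+06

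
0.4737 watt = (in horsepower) 0.0006352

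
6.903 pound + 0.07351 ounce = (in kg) 3.133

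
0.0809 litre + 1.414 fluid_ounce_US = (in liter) 0.1227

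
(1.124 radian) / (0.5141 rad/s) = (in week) 3.615e-06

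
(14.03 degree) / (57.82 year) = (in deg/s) 7.694e-09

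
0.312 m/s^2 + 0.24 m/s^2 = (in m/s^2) 0.552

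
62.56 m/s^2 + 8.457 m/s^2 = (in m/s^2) 71.02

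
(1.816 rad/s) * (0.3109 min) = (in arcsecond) 6.987e+06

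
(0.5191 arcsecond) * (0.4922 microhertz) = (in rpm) 1.183e-11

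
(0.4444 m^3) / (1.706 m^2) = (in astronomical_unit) 1.741e-12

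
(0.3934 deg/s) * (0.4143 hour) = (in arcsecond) 2.112e+06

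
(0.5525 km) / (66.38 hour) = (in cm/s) 0.2312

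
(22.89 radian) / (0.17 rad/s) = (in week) 0.0002226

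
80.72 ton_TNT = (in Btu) 3.201e+08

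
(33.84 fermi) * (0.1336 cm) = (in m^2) 4.521e-17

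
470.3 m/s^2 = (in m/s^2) 470.3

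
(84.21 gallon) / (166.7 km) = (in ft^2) 2.058e-05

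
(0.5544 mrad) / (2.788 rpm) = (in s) 0.001899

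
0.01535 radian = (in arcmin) 52.77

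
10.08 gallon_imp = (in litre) 45.82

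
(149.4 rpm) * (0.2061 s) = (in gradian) 205.3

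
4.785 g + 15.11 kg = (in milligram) 1.511e+07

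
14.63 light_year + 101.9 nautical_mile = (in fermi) 1.384e+32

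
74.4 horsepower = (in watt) 5.548e+04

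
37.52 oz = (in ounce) 37.52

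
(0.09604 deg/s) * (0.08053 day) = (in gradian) 742.5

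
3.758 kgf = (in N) 36.85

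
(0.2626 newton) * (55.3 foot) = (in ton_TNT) 1.058e-09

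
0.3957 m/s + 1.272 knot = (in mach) 0.003084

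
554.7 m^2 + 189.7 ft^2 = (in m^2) 572.3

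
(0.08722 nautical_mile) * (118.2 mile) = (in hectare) 3073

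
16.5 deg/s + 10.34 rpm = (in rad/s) 1.371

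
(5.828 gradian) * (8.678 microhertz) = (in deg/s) 4.552e-05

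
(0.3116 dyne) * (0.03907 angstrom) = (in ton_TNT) 2.91e-27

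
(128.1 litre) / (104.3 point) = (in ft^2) 37.47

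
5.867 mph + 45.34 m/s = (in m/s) 47.96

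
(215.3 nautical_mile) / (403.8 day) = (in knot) 0.02222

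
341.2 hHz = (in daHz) 3412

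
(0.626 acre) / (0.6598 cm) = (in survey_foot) 1.26e+06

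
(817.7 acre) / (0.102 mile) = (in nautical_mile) 10.88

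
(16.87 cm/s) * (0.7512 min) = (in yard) 8.315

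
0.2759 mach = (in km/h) 338.2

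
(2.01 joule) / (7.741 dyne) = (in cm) 2.597e+06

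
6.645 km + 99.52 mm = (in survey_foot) 2.18e+04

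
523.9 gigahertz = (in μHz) 5.239e+17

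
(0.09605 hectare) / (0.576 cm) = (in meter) 1.668e+05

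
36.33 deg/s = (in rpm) 6.055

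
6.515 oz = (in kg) 0.1847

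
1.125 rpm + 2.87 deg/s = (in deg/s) 9.62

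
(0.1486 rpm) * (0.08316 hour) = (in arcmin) 1.602e+04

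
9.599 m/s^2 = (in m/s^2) 9.599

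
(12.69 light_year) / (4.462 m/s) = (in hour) 7.474e+12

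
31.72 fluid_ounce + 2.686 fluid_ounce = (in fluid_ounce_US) 34.41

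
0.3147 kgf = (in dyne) 3.086e+05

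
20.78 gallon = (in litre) 78.66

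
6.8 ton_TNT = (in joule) 2.845e+10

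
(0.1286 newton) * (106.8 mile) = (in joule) 2.21e+04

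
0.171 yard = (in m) 0.1564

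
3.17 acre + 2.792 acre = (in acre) 5.962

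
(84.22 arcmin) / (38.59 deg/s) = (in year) 1.153e-09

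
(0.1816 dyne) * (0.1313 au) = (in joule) 3.567e+04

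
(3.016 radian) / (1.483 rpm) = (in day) 0.0002248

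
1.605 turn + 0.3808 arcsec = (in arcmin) 3.467e+04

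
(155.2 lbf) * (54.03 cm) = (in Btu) 0.3535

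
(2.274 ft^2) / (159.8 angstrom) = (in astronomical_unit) 8.837e-05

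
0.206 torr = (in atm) 0.0002711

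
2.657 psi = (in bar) 0.1832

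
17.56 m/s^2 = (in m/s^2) 17.56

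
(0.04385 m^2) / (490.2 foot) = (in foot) 0.0009629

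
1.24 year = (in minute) 6.517e+05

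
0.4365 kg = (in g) 436.5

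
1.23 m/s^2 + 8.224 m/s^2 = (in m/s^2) 9.454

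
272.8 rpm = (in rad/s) 28.57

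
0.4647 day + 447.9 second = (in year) 0.001287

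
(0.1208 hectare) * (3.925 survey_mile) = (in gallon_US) 2.016e+09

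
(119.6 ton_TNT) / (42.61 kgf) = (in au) 0.008005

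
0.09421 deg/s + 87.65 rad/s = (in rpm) 837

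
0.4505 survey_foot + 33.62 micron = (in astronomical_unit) 9.181e-13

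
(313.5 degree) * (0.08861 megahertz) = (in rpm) 4.63e+06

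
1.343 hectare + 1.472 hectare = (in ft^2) 3.03e+05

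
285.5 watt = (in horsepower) 0.3829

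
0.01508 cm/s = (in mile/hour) 0.0003373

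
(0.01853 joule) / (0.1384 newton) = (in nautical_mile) 7.229e-05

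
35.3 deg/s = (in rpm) 5.883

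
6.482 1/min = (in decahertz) 0.0108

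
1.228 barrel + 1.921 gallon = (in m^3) 0.2025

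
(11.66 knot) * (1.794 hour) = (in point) 1.098e+08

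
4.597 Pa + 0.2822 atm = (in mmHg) 214.5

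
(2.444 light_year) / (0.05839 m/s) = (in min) 6.6e+15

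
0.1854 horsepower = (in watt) 138.3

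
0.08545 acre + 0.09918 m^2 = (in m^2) 345.9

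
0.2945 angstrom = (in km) 2.945e-14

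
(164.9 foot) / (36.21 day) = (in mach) 4.718e-08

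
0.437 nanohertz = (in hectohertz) 4.37e-12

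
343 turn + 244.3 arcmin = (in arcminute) 7.409e+06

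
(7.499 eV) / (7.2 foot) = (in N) 5.475e-19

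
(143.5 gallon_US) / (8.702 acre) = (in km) 1.543e-08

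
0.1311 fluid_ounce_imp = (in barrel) 2.343e-05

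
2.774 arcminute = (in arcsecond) 166.4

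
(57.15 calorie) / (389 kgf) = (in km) 6.268e-05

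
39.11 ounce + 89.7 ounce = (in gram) 3652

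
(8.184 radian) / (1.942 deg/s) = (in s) 241.5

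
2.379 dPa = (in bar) 2.379e-06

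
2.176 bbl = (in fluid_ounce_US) 1.17e+04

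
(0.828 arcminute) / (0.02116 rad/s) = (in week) 1.882e-08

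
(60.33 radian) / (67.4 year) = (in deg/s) 1.626e-06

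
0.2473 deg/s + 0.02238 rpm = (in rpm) 0.0636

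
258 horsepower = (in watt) 1.924e+05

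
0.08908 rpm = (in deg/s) 0.5345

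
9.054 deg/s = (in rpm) 1.509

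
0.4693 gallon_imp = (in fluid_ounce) 72.14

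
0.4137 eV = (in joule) 6.628e-20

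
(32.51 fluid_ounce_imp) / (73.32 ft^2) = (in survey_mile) 8.426e-08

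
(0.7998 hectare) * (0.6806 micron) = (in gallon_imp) 1.197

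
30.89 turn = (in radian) 194.1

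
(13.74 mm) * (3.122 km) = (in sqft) 461.7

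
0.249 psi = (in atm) 0.01694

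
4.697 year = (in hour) 4.115e+04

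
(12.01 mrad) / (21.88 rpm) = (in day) 6.067e-08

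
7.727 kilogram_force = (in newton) 75.78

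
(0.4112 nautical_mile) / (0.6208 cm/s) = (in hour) 34.08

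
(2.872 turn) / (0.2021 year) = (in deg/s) 0.0001622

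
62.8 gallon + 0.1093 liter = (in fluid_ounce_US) 8042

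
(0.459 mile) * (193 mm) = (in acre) 0.03523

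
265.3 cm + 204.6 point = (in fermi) 2.725e+15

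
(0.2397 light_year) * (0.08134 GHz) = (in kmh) 6.64e+23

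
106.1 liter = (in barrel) 0.6673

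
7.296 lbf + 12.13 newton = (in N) 44.58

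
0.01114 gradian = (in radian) 0.000175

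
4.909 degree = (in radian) 0.08568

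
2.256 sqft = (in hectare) 2.096e-05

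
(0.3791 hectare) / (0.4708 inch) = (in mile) 197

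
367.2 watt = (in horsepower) 0.4924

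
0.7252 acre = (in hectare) 0.2935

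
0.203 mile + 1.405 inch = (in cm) 3.267e+04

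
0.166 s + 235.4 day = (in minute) 3.39e+05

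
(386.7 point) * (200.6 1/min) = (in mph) 1.02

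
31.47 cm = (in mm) 314.7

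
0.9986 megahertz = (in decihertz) 9.986e+06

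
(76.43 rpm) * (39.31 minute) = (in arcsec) 3.894e+09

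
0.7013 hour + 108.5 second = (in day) 0.03048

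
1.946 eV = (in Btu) 2.955e-22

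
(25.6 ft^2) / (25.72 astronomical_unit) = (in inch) 2.434e-11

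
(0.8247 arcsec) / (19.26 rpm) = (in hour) 5.507e-10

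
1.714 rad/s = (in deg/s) 98.2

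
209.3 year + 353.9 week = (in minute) 1.136e+08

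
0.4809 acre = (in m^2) 1946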